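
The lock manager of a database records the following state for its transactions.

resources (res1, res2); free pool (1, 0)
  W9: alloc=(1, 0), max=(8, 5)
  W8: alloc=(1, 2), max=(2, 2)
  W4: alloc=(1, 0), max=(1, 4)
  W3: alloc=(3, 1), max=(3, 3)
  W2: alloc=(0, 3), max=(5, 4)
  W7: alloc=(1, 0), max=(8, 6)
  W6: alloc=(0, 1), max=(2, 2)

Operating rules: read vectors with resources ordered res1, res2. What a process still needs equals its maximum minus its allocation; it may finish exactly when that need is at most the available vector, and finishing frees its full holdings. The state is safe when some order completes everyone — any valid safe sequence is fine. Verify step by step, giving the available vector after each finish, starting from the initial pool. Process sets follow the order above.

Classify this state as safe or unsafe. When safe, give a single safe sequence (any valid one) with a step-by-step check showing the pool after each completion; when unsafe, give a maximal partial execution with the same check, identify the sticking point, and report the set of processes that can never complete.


UNSAFE — no complete ordering exists.
Key observation: res1 is the bottleneck — with W8, W6, W3, W4, W2 done the pool holds (6, 7), short of every remaining need.
A maximal execution: W8, W6, W3, W4, W2 — then nothing else fits. Step-by-step check:
  pool = (1, 0)
  W8 needs (1, 0) <= (1, 0) -> finishes; pool += (1, 2) = (2, 2)
  W6 needs (2, 1) <= (2, 2) -> finishes; pool += (0, 1) = (2, 3)
  W3 needs (0, 2) <= (2, 3) -> finishes; pool += (3, 1) = (5, 4)
  W4 needs (0, 4) <= (5, 4) -> finishes; pool += (1, 0) = (6, 4)
  W2 needs (5, 1) <= (6, 4) -> finishes; pool += (0, 3) = (6, 7)
  W9 cannot run: need (7, 5) vs free (6, 7) (insufficient res1)
  W7 cannot run: need (7, 6) vs free (6, 7) (insufficient res1)
Permanently blocked: W9 and W7.


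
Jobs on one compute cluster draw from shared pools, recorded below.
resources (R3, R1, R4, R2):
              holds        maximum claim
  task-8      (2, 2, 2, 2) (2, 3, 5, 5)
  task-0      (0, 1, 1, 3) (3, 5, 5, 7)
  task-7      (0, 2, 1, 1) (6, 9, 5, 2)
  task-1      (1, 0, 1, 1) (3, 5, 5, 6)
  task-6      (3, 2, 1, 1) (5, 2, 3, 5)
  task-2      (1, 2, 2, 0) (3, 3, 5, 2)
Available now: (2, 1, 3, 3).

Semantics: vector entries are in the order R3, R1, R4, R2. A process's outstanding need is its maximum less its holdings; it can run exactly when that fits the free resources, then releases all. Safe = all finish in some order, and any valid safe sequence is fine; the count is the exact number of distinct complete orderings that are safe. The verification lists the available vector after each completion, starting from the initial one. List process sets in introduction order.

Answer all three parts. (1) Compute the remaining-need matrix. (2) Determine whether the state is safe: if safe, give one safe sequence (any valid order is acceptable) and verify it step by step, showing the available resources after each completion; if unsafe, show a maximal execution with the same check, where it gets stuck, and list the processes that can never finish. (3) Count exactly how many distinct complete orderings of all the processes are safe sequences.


(1) Remaining need (order R3, R1, R4, R2):
  task-8: (0, 1, 3, 3)
  task-0: (3, 4, 4, 4)
  task-7: (6, 7, 4, 1)
  task-1: (2, 5, 4, 5)
  task-6: (2, 0, 2, 4)
  task-2: (2, 1, 3, 2)
(2) SAFE. One safe sequence: task-8, task-2, task-6, task-0, task-1, task-7.
Key observation: reading the order forward, task-8 is the first process whose need (0, 1, 3, 3) meets the free pool (2, 1, 3, 3) exactly on a resource it requests.
Verifying each step:
  pool = (2, 1, 3, 3)
  run task-8 (needs (0, 1, 3, 3), free (2, 1, 3, 3)); after release of (2, 2, 2, 2) the pool is (4, 3, 5, 5)
  run task-2 (needs (2, 1, 3, 2), free (4, 3, 5, 5)); after release of (1, 2, 2, 0) the pool is (5, 5, 7, 5)
  run task-6 (needs (2, 0, 2, 4), free (5, 5, 7, 5)); after release of (3, 2, 1, 1) the pool is (8, 7, 8, 6)
  run task-0 (needs (3, 4, 4, 4), free (8, 7, 8, 6)); after release of (0, 1, 1, 3) the pool is (8, 8, 9, 9)
  run task-1 (needs (2, 5, 4, 5), free (8, 8, 9, 9)); after release of (1, 0, 1, 1) the pool is (9, 8, 10, 10)
  run task-7 (needs (6, 7, 4, 1), free (9, 8, 10, 10)); after release of (0, 2, 1, 1) the pool is (9, 10, 11, 11)
(3) Exactly 36 of the possible complete orderings are safe sequences.


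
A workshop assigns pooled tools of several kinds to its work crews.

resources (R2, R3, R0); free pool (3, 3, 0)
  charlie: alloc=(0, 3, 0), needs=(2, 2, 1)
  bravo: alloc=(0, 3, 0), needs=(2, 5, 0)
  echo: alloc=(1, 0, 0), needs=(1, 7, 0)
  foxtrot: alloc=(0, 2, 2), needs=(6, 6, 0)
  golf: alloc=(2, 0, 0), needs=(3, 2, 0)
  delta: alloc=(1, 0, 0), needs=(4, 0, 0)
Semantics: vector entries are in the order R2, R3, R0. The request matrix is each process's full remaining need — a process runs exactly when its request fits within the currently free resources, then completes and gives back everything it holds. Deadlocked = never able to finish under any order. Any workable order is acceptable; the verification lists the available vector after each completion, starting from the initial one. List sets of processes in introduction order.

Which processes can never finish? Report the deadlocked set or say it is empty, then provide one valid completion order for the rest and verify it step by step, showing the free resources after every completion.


Deadlocked set: charlie, bravo, echo and foxtrot.
Key observation: after golf, delta the pool peaks at (6, 3, 0), and each blocked process is short somewhere: charlie on R0; bravo on R3; echo on R3; foxtrot on R3.
One completion order for the rest: golf, delta. Step-by-step check:
  pool = (3, 3, 0)
  golf needs (3, 2, 0) <= (3, 3, 0) -> finishes; pool += (2, 0, 0) = (5, 3, 0)
  delta needs (4, 0, 0) <= (5, 3, 0) -> finishes; pool += (1, 0, 0) = (6, 3, 0)
None of the blocked processes ever fits:
  charlie cannot run: need (2, 2, 1) vs free (6, 3, 0) (insufficient R0)
  bravo cannot run: need (2, 5, 0) vs free (6, 3, 0) (insufficient R3)
  echo cannot run: need (1, 7, 0) vs free (6, 3, 0) (insufficient R3)
  foxtrot cannot run: need (6, 6, 0) vs free (6, 3, 0) (insufficient R3)


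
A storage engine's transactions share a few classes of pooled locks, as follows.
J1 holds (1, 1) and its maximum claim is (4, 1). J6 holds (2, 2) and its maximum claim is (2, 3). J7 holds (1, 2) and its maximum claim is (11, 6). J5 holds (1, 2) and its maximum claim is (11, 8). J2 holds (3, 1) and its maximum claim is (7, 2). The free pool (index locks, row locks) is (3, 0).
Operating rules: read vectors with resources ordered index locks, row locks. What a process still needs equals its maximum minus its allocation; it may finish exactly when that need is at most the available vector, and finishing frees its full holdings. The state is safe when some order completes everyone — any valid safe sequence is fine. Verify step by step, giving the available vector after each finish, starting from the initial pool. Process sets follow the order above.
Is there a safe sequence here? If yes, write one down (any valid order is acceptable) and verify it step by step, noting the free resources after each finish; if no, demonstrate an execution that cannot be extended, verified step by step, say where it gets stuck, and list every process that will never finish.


UNSAFE — no complete ordering exists.
Key observation: once J1, J6, J2 finish, the pool peaks at (9, 4) — and every remaining process still needs more index locks than that.
The run J1, J6, J2 cannot be extended any further. Verifying each step:
  pool = (3, 0)
  J1: need (3, 0) fits (3, 0); releases (1, 1), pool now (4, 1)
  J6: need (0, 1) fits (4, 1); releases (2, 2), pool now (6, 3)
  J2: need (4, 1) fits (6, 3); releases (3, 1), pool now (9, 4)
  blocked: J7 wants (10, 4), pool (9, 4) — not enough index locks
  blocked: J5 wants (10, 6), pool (9, 4) — not enough index locks and row locks
Never able to finish: J7 and J5.


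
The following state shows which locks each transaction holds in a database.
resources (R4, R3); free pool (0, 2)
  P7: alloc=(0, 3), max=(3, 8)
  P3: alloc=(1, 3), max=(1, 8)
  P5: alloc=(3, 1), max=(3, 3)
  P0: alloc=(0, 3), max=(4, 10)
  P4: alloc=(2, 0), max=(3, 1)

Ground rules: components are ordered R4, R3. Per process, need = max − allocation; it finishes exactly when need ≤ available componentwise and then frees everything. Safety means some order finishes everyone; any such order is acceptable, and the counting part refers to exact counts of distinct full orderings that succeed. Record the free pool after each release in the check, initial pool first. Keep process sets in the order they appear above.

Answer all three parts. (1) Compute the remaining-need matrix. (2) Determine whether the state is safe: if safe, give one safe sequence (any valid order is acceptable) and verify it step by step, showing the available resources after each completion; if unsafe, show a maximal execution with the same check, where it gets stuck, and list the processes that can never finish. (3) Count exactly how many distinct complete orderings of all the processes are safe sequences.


(1) Need matrix, components ordered R4, R3:
  P7: (3, 5)
  P3: (0, 5)
  P5: (0, 2)
  P0: (4, 7)
  P4: (1, 1)
(2) The state is UNSAFE.
Key observation: after P5, P4 complete, (5, 3) is the best the pool ever gets, yet each leftover process wants more R3.
Going as far as possible: P5, P4; after that, nothing fits. Walking it through:
  pool = (0, 2)
  P5 needs (0, 2) <= (0, 2) -> finishes; pool += (3, 1) = (3, 3)
  P4 needs (1, 1) <= (3, 3) -> finishes; pool += (2, 0) = (5, 3)
  P7 cannot run: need (3, 5) vs free (5, 3) (insufficient R3)
  P3 cannot run: need (0, 5) vs free (5, 3) (insufficient R3)
  P0 cannot run: need (4, 7) vs free (5, 3) (insufficient R3)
Never able to finish: P7, P3 and P0.
(3) The exact count: 0 of the possible complete orderings are safe sequences.


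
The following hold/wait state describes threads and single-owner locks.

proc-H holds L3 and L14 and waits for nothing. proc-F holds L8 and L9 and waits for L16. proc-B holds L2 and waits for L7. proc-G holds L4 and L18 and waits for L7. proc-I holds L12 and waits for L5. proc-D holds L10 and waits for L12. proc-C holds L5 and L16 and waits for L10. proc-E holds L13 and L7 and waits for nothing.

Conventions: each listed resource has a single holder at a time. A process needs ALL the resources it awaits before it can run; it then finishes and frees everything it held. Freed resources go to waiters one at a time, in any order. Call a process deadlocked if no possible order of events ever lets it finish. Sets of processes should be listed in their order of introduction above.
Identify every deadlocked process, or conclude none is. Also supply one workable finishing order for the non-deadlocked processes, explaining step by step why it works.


Deadlocked set: proc-F, proc-I, proc-D and proc-C.
Key observation: nobody on the ring proc-C -> proc-D -> proc-I -> proc-C can start until another member finishes, which never happens; proc-F waits into the deadlock from upstream.
The rest can finish in the order proc-E, proc-B, proc-G, proc-H.
Verifying each step:
  run proc-E (it waits on nothing); releases L13 and L7
  proc-B waits on L7 — all released -> runs and releases L2
  proc-G waits on L7 — all released -> runs and releases L4 and L18
  run proc-H (it waits on nothing); releases L3 and L14


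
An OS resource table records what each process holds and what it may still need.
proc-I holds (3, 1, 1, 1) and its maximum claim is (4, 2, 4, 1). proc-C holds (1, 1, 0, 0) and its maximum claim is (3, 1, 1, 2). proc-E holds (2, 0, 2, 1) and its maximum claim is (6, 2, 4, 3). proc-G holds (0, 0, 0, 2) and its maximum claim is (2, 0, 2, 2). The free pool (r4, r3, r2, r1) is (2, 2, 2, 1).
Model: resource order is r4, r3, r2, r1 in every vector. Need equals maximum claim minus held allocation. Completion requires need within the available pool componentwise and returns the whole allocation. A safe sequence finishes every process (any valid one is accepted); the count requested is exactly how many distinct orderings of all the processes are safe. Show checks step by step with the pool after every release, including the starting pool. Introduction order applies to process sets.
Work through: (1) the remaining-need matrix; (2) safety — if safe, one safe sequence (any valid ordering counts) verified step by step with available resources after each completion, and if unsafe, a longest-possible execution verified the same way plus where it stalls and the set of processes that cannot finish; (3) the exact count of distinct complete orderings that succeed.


(1) Remaining need (order r4, r3, r2, r1):
  proc-I: (1, 1, 3, 0)
  proc-C: (2, 0, 1, 2)
  proc-E: (4, 2, 2, 2)
  proc-G: (2, 0, 2, 0)
(2) The state is UNSAFE.
Key observation: after proc-G, proc-C the pool peaks at (3, 3, 2, 3), and each blocked process is short somewhere: proc-I on r2; proc-E on r4.
Going as far as possible: proc-G, proc-C; after that, nothing fits. Check, step by step:
  pool = (2, 2, 2, 1)
  proc-G: need (2, 0, 2, 0) fits (2, 2, 2, 1); releases (0, 0, 0, 2), pool now (2, 2, 2, 3)
  proc-C: need (2, 0, 1, 2) fits (2, 2, 2, 3); releases (1, 1, 0, 0), pool now (3, 3, 2, 3)
  proc-I still needs (1, 1, 3, 0) but only (3, 3, 2, 3) is free — short on r2
  proc-E still needs (4, 2, 2, 2) but only (3, 3, 2, 3) is free — short on r4
Processes that can never finish: proc-I and proc-E.
(3) Precisely 0 of the possible complete orderings are safe sequences.


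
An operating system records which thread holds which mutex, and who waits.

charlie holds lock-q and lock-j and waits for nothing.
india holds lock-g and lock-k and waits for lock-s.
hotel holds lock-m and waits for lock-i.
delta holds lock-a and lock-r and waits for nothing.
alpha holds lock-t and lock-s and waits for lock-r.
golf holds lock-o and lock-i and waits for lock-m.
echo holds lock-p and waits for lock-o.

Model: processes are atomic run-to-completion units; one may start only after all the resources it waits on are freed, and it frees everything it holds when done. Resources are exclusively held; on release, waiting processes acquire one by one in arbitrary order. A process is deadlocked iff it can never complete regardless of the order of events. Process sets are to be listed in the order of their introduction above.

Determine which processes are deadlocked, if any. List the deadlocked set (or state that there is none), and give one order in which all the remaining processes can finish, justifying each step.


Deadlocked: hotel, golf and echo.
Key observation: the cycle hotel -> golf -> hotel can never break — each member waits on the next; echo waits into the deadlock from upstream.
A valid finishing order for the others: delta, charlie, alpha, india.
Walking it through:
  delta waits on nothing -> runs at once and releases lock-a and lock-r
  charlie waits on nothing -> runs at once and releases lock-q and lock-j
  alpha: everything it awaited (lock-r) is free; runs, freeing lock-t and lock-s
  india: everything it awaited (lock-s) is free; runs, freeing lock-g and lock-k


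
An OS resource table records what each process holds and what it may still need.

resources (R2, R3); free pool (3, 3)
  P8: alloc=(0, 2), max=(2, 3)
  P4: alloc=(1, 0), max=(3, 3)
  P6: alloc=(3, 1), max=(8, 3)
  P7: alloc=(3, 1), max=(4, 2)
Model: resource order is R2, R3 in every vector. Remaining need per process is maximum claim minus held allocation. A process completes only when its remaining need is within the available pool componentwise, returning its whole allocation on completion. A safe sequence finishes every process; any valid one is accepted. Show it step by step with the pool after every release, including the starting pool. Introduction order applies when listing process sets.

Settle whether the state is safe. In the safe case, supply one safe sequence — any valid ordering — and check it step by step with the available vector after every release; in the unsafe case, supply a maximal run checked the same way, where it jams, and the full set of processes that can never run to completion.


SAFE — a valid safe sequence is P7, P4, P6, P8.
Key observation: no step in this order meets a requested resource exactly; the smallest headroom is 1, first reached at P4 (need (2, 3), pool (6, 4)).
Walking it through:
  pool = (3, 3)
  run P7 (needs (1, 1), free (3, 3)); after release of (3, 1) the pool is (6, 4)
  run P4 (needs (2, 3), free (6, 4)); after release of (1, 0) the pool is (7, 4)
  run P6 (needs (5, 2), free (7, 4)); after release of (3, 1) the pool is (10, 5)
  run P8 (needs (2, 1), free (10, 5)); after release of (0, 2) the pool is (10, 7)


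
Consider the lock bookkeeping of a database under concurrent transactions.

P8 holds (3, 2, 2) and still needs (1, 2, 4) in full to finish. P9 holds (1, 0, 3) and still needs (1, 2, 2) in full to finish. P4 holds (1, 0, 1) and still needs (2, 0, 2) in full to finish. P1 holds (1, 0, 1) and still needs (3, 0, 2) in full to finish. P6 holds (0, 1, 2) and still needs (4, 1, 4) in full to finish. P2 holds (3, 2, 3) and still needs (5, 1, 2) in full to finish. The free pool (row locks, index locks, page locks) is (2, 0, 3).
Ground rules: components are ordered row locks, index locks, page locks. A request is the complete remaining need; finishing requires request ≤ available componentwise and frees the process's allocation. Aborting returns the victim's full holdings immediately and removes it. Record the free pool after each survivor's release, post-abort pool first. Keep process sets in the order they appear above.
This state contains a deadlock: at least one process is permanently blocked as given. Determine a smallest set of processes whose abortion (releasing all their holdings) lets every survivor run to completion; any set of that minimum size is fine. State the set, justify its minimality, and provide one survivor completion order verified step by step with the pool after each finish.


Abort P2.
Key observation: P8 could never have finished before the abort; with (3, 2, 3) returned by P2, it fits at step 1.
Minimality: the empty abort set fails — the state is deadlocked as it stands.
Survivors finish in the order: P8, P9, P4, P1, P6. Verifying each step (pool after the aborts first):
  pool = (5, 2, 6)
  run P8 (needs (1, 2, 4), free (5, 2, 6)); after release of (3, 2, 2) the pool is (8, 4, 8)
  run P9 (needs (1, 2, 2), free (8, 4, 8)); after release of (1, 0, 3) the pool is (9, 4, 11)
  run P4 (needs (2, 0, 2), free (9, 4, 11)); after release of (1, 0, 1) the pool is (10, 4, 12)
  run P1 (needs (3, 0, 2), free (10, 4, 12)); after release of (1, 0, 1) the pool is (11, 4, 13)
  run P6 (needs (4, 1, 4), free (11, 4, 13)); after release of (0, 1, 2) the pool is (11, 5, 15)


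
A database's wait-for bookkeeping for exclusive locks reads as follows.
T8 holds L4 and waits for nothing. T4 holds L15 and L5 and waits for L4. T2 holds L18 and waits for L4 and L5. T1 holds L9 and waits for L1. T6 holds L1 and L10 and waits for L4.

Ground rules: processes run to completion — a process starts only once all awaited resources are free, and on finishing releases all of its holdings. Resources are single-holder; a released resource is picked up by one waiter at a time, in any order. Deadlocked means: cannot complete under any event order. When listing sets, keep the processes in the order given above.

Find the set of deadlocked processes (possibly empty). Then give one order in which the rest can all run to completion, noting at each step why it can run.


No process is deadlocked.
Key observation: there is no circular wait here — follow any chain and it reaches a process that is free to run now.
A valid finishing order for the others: T8, T6, T1, T4, T2.
Check, step by step:
  run T8 (it waits on nothing); releases L4
  T6 waits on L4 — all released -> runs and releases L1 and L10
  T1 waits on L1 — all released -> runs and releases L9
  T4 waits on L4 — all released -> runs and releases L15 and L5
  T2 waits on L4 and L5 — all released -> runs and releases L18


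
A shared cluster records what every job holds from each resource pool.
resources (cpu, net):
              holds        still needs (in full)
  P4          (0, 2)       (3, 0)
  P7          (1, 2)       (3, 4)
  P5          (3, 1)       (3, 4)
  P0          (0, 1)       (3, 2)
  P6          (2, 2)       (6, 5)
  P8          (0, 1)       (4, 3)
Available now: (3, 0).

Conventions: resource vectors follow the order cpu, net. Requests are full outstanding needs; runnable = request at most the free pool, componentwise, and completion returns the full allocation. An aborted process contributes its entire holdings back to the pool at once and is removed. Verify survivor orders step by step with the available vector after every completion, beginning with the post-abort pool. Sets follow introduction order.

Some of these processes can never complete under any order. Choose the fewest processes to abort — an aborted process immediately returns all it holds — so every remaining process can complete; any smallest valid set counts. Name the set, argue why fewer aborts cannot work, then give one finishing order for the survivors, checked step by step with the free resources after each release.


Abort P7.
Key observation: aborting P7 returns (1, 2), and P8 — hopeless before — runs at step 2 with the returned capacity in the pool.
No smaller set exists: with zero aborts the deadlock remains.
Survivors finish in the order: P4, P8, P5, P0, P6. Verifying each step (pool after the aborts first):
  pool = (4, 2)
  P4: need (3, 0) fits (4, 2); releases (0, 2), pool now (4, 4)
  P8: need (4, 3) fits (4, 4); releases (0, 1), pool now (4, 5)
  P5: need (3, 4) fits (4, 5); releases (3, 1), pool now (7, 6)
  P0: need (3, 2) fits (7, 6); releases (0, 1), pool now (7, 7)
  P6: need (6, 5) fits (7, 7); releases (2, 2), pool now (9, 9)


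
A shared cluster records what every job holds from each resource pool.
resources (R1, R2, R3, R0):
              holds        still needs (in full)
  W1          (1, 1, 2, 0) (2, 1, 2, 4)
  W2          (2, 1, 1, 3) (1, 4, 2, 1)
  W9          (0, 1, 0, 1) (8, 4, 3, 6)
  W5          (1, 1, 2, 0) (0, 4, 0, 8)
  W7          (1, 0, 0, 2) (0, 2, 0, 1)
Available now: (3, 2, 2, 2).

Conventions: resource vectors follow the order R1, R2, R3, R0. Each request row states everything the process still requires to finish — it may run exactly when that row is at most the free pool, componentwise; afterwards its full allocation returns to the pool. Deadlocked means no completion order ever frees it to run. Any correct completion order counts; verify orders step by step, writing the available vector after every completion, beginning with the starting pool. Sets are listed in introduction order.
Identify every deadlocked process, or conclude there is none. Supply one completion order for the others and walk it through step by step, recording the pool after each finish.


Deadlocked: W2, W9 and W5.
Key observation: even finishing W7, W1 leaves just (5, 3, 4, 4) free — too little R2 for any of the remaining processes.
One completion order for the rest: W7, W1. Walking it through:
  pool = (3, 2, 2, 2)
  run W7 (needs (0, 2, 0, 1), free (3, 2, 2, 2)); after release of (1, 0, 0, 2) the pool is (4, 2, 2, 4)
  run W1 (needs (2, 1, 2, 4), free (4, 2, 2, 4)); after release of (1, 1, 2, 0) the pool is (5, 3, 4, 4)
The blocked processes can never fit:
  W2 cannot run: need (1, 4, 2, 1) vs free (5, 3, 4, 4) (insufficient R2)
  W9 cannot run: need (8, 4, 3, 6) vs free (5, 3, 4, 4) (insufficient R1, R2 and R0)
  W5 cannot run: need (0, 4, 0, 8) vs free (5, 3, 4, 4) (insufficient R2 and R0)


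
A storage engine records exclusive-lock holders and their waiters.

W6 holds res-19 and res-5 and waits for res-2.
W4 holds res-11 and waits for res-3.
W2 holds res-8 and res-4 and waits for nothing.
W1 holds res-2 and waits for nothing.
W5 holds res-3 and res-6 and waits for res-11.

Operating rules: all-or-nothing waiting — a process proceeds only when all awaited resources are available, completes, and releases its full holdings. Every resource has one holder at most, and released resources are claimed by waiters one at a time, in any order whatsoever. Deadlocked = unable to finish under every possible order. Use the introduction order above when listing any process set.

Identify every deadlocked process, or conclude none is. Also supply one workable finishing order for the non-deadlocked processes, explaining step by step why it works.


Deadlocked: W4 and W5.
Key observation: the knot is the closed ring of waits W4 -> W5 -> W4; no other process is dragged down with it.
The rest can finish in the order W2, W1, W6.
Walking it through:
  run W2 (it waits on nothing); releases res-8 and res-4
  run W1 (it waits on nothing); releases res-2
  W6: everything it awaited (res-2) is free; runs, freeing res-19 and res-5


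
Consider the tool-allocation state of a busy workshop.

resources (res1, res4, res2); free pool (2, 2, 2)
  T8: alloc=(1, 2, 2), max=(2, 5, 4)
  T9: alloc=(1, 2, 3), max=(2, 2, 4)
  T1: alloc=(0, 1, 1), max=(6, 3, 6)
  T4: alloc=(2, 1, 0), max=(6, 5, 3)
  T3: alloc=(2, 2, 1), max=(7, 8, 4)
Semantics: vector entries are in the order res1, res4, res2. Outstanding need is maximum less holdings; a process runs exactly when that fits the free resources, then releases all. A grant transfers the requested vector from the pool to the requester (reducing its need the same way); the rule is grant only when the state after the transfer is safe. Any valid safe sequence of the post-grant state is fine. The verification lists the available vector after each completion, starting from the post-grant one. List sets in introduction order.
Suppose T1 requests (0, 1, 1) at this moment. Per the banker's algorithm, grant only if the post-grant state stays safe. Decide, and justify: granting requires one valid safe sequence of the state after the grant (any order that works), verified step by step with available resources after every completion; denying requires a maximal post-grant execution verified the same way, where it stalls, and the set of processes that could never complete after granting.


GRANT: granting preserves safety; a valid post-grant sequence is T9, T8, T4, T3, T1.
Key observation: the grant leaves (2, 1, 1) free — enough for T9, whose release restarts the cascade.
Verifying the post-grant state step by step:
  pool = (2, 1, 1)
  T9: need (1, 0, 1) fits (2, 1, 1); releases (1, 2, 3), pool now (3, 3, 4)
  T8: need (1, 3, 2) fits (3, 3, 4); releases (1, 2, 2), pool now (4, 5, 6)
  T4: need (4, 4, 3) fits (4, 5, 6); releases (2, 1, 0), pool now (6, 6, 6)
  T3: need (5, 6, 3) fits (6, 6, 6); releases (2, 2, 1), pool now (8, 8, 7)
  T1: need (6, 1, 4) fits (8, 8, 7); releases (0, 2, 2), pool now (8, 10, 9)


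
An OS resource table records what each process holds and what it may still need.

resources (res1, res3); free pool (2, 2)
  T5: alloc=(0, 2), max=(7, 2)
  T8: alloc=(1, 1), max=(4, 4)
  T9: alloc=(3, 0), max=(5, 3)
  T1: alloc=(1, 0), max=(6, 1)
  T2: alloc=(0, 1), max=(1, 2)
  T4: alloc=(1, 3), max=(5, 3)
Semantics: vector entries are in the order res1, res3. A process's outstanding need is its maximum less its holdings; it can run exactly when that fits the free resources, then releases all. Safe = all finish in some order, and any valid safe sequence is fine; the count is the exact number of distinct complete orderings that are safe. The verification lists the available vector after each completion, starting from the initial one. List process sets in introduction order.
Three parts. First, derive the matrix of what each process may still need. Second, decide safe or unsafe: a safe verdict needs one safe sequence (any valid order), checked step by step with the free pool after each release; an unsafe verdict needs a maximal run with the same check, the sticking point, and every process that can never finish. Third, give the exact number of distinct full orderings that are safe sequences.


(1) Need matrix, components ordered res1, res3:
  T5: (7, 0)
  T8: (3, 3)
  T9: (2, 3)
  T1: (5, 1)
  T2: (1, 1)
  T4: (4, 0)
(2) SAFE. One safe sequence: T2, T9, T8, T1, T4, T5.
Key observation: T9 marks the first exact bind of the order: its need (2, 3) fits the free (2, 3) with zero slack on a requested resource.
Check, step by step:
  pool = (2, 2)
  T2: need (1, 1) fits (2, 2); releases (0, 1), pool now (2, 3)
  T9: need (2, 3) fits (2, 3); releases (3, 0), pool now (5, 3)
  T8: need (3, 3) fits (5, 3); releases (1, 1), pool now (6, 4)
  T1: need (5, 1) fits (6, 4); releases (1, 0), pool now (7, 4)
  T4: need (4, 0) fits (7, 4); releases (1, 3), pool now (8, 7)
  T5: need (7, 0) fits (8, 7); releases (0, 2), pool now (8, 9)
(3) Precisely 12 of the possible complete orderings are safe sequences.


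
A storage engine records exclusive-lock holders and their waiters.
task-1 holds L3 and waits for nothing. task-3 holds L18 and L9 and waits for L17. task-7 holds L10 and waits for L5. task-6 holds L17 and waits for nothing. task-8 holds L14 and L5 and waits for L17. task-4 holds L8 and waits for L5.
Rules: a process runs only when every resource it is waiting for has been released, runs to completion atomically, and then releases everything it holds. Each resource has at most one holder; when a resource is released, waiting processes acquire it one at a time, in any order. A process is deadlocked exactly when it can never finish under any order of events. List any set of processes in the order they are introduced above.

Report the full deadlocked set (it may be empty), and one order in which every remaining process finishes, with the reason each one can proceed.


No process is deadlocked.
Key observation: the wait relation is loop-free; peeling off processes with no waits unwinds the whole state.
One completion order for the rest: task-6, task-1, task-8, task-4, task-7, task-3.
Check, step by step:
  run task-6 (it waits on nothing); releases L17
  run task-1 (it waits on nothing); releases L3
  task-8: everything it awaited (L17) is free; runs, freeing L14 and L5
  task-4: everything it awaited (L5) is free; runs, freeing L8
  task-7: everything it awaited (L5) is free; runs, freeing L10
  task-3: everything it awaited (L17) is free; runs, freeing L18 and L9


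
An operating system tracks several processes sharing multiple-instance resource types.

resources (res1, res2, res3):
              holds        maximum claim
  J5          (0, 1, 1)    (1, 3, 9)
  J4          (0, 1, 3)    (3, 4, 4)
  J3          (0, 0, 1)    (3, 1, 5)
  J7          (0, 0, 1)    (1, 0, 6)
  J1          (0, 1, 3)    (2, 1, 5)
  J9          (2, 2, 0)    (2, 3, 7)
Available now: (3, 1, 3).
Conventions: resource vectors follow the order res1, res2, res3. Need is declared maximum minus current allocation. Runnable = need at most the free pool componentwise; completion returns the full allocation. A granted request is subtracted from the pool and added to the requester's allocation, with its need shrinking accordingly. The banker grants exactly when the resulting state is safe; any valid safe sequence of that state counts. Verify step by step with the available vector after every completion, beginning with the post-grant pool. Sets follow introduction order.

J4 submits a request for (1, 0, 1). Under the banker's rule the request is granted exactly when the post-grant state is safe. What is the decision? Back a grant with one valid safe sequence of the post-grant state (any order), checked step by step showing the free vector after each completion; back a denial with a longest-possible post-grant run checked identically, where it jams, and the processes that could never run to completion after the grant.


DENY: after the grant no complete ordering would exist.
Key observation: after J1, J7 the pool peaks at (2, 2, 6), and each blocked process is short somewhere: J5 on res3; J4 on res2; J3 on res1; J9 on res3.
On the post-grant state, J1, J7 is a maximal run — nothing extends it. Check, step by step:
  pool = (2, 1, 2)
  J1 needs (2, 0, 2) <= (2, 1, 2) -> finishes; pool += (0, 1, 3) = (2, 2, 5)
  J7 needs (1, 0, 5) <= (2, 2, 5) -> finishes; pool += (0, 0, 1) = (2, 2, 6)
  blocked: J5 wants (1, 2, 8), pool (2, 2, 6) — not enough res3
  blocked: J4 wants (2, 3, 0), pool (2, 2, 6) — not enough res2
  blocked: J3 wants (3, 1, 4), pool (2, 2, 6) — not enough res1
  blocked: J9 wants (0, 1, 7), pool (2, 2, 6) — not enough res3
Processes that could never finish after the grant: J5, J4, J3 and J9.


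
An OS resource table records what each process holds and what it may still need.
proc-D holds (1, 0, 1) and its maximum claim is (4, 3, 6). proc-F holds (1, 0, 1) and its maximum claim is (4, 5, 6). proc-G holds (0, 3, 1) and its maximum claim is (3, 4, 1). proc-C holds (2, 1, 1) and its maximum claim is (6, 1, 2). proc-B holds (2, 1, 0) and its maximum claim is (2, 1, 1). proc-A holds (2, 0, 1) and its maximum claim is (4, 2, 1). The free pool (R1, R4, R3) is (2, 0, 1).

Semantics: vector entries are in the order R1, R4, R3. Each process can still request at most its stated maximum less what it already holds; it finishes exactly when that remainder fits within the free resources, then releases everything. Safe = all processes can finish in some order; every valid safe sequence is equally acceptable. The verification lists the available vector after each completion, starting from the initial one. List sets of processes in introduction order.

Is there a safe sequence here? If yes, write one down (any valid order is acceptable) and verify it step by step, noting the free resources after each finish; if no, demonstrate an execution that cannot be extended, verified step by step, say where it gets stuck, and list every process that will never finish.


UNSAFE — no complete ordering exists.
Key observation: R3 is the bottleneck — with proc-B, proc-C, proc-A, proc-G done the pool holds (8, 5, 4), short of every remaining need.
Going as far as possible: proc-B, proc-C, proc-A, proc-G; after that, nothing fits. Step-by-step check:
  pool = (2, 0, 1)
  proc-B: need (0, 0, 1) fits (2, 0, 1); releases (2, 1, 0), pool now (4, 1, 1)
  proc-C: need (4, 0, 1) fits (4, 1, 1); releases (2, 1, 1), pool now (6, 2, 2)
  proc-A: need (2, 2, 0) fits (6, 2, 2); releases (2, 0, 1), pool now (8, 2, 3)
  proc-G: need (3, 1, 0) fits (8, 2, 3); releases (0, 3, 1), pool now (8, 5, 4)
  proc-D still needs (3, 3, 5) but only (8, 5, 4) is free — short on R3
  proc-F still needs (3, 5, 5) but only (8, 5, 4) is free — short on R3
Processes that can never finish: proc-D and proc-F.


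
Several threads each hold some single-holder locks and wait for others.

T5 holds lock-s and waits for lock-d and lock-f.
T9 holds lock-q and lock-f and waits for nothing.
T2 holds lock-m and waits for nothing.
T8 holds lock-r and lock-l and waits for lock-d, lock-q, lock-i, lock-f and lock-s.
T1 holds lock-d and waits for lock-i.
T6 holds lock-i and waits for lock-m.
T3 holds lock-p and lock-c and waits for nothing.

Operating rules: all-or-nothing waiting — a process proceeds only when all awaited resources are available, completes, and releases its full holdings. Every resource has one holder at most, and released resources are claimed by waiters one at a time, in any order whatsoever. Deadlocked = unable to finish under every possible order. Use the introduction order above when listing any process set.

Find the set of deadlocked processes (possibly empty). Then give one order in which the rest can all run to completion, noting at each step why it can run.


Nothing here is deadlocked.
Key observation: no waiting chain loops back on itself — every chain ends at a process that waits on nothing, so everyone eventually runs.
One completion order for the rest: T2, T3, T9, T6, T1, T5, T8.
Step-by-step check:
  T2 waits on nothing -> runs at once and releases lock-m
  T3 waits on nothing -> runs at once and releases lock-p and lock-c
  T9 waits on nothing -> runs at once and releases lock-q and lock-f
  run T6 (all its waits — lock-m — are resolved); releases lock-i
  run T1 (all its waits — lock-i — are resolved); releases lock-d
  run T5 (all its waits — lock-d and lock-f — are resolved); releases lock-s
  run T8 (all its waits — lock-d, lock-q, lock-i, lock-f and lock-s — are resolved); releases lock-r and lock-l


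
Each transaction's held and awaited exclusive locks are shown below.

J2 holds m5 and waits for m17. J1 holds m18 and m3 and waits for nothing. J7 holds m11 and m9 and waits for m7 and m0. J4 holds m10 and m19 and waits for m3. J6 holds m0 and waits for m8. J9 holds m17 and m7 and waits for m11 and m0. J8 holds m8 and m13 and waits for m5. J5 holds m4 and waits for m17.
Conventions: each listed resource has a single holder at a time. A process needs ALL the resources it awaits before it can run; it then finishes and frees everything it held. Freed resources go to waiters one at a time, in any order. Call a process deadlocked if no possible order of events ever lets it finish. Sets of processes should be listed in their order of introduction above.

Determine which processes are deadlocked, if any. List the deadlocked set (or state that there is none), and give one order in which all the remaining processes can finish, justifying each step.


Deadlocked: J2, J7, J6, J9, J8 and J5.
Key observation: the waits loop around J2 -> J9 -> J7 -> J6 -> J8 -> J2 with no way out; J5 waits into the deadlock from upstream.
A valid finishing order for the others: J1, J4.
Check, step by step:
  J1: no waits; runs immediately, freeing m18 and m3
  J4: everything it awaited (m3) is free; runs, freeing m10 and m19


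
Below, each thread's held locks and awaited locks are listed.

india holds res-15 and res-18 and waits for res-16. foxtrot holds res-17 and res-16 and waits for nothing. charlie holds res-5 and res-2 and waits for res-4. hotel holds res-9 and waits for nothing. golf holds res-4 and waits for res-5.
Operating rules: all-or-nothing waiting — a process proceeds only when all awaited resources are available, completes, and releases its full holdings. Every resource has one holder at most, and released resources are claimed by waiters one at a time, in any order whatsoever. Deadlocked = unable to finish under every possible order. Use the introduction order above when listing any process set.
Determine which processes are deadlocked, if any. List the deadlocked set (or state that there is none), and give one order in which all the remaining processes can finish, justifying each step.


Deadlocked set: charlie and golf.
Key observation: the loop charlie -> golf -> charlie blocks itself forever; no other process is dragged down with it.
The rest can finish in the order hotel, foxtrot, india.
Walking it through:
  hotel waits on nothing -> runs at once and releases res-9
  foxtrot waits on nothing -> runs at once and releases res-17 and res-16
  india: everything it awaited (res-16) is free; runs, freeing res-15 and res-18


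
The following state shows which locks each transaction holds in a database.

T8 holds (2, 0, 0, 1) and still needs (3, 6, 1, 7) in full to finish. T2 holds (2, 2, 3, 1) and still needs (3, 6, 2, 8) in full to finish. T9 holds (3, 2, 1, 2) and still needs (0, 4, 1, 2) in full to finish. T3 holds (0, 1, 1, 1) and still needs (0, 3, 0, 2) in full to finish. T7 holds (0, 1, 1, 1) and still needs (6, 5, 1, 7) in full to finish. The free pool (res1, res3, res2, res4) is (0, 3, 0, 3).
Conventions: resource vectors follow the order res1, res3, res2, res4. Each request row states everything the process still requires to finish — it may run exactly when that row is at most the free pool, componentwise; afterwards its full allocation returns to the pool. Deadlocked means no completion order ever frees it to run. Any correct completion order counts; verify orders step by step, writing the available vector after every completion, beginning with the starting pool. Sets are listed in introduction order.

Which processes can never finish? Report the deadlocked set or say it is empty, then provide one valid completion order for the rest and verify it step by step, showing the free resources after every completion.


Deadlocked: T8, T2 and T7.
Key observation: res4 is the bottleneck — with T3, T9 done the pool holds (3, 6, 2, 6), short of every remaining need.
A valid finishing order for the others: T3, T9. Walking it through:
  pool = (0, 3, 0, 3)
  run T3 (needs (0, 3, 0, 2), free (0, 3, 0, 3)); after release of (0, 1, 1, 1) the pool is (0, 4, 1, 4)
  run T9 (needs (0, 4, 1, 2), free (0, 4, 1, 4)); after release of (3, 2, 1, 2) the pool is (3, 6, 2, 6)
The blocked processes can never fit:
  T8 cannot run: need (3, 6, 1, 7) vs free (3, 6, 2, 6) (insufficient res4)
  T2 cannot run: need (3, 6, 2, 8) vs free (3, 6, 2, 6) (insufficient res4)
  T7 cannot run: need (6, 5, 1, 7) vs free (3, 6, 2, 6) (insufficient res1 and res4)
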